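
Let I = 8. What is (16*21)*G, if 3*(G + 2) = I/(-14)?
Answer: -736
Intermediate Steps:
G = -46/21 (G = -2 + (8/(-14))/3 = -2 + (8*(-1/14))/3 = -2 + (⅓)*(-4/7) = -2 - 4/21 = -46/21 ≈ -2.1905)
(16*21)*G = (16*21)*(-46/21) = 336*(-46/21) = -736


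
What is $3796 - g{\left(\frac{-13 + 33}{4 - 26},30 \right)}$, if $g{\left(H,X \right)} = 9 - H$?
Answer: $\frac{41647}{11} \approx 3786.1$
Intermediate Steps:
$3796 - g{\left(\frac{-13 + 33}{4 - 26},30 \right)} = 3796 - \left(9 - \frac{-13 + 33}{4 - 26}\right) = 3796 - \left(9 - \frac{20}{-22}\right) = 3796 - \left(9 - 20 \left(- \frac{1}{22}\right)\right) = 3796 - \left(9 - - \frac{10}{11}\right) = 3796 - \left(9 + \frac{10}{11}\right) = 3796 - \frac{109}{11} = \frac{41647}{11}$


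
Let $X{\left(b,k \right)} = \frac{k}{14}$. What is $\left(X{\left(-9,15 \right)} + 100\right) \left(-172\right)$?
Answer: $- \frac{121690}{7} \approx -17384.0$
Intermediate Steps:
$X{\left(b,k \right)} = \frac{k}{14}$ ($X{\left(b,k \right)} = k \frac{1}{14} = \frac{k}{14}$)
$\left(X{\left(-9,15 \right)} + 100\right) \left(-172\right) = \left(\frac{1}{14} \cdot 15 + 100\right) \left(-172\right) = \left(\frac{15}{14} + 100\right) \left(-172\right) = \frac{1415}{14} \left(-172\right) = - \frac{121690}{7}$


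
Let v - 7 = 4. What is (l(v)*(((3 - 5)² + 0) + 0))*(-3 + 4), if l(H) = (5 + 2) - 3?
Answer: 16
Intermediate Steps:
v = 11 (v = 7 + 4 = 11)
l(H) = 4 (l(H) = 7 - 3 = 4)
(l(v)*(((3 - 5)² + 0) + 0))*(-3 + 4) = (4*(((3 - 5)² + 0) + 0))*(-3 + 4) = (4*(((-2)² + 0) + 0))*1 = (4*((4 + 0) + 0))*1 = (4*(4 + 0))*1 = (4*4)*1 = 16*1 = 16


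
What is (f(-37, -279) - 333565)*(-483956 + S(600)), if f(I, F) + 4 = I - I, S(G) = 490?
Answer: 161269270154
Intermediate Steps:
f(I, F) = -4 (f(I, F) = -4 + (I - I) = -4 + 0 = -4)
(f(-37, -279) - 333565)*(-483956 + S(600)) = (-4 - 333565)*(-483956 + 490) = -333569*(-483466) = 161269270154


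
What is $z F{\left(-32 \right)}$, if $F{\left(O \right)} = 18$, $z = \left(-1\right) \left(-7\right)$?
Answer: $126$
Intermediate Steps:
$z = 7$
$z F{\left(-32 \right)} = 7 \cdot 18 = 126$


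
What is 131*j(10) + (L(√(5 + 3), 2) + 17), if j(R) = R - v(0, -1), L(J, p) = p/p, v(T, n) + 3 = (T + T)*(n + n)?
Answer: 1721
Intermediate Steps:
v(T, n) = -3 + 4*T*n (v(T, n) = -3 + (T + T)*(n + n) = -3 + (2*T)*(2*n) = -3 + 4*T*n)
L(J, p) = 1
j(R) = 3 + R (j(R) = R - (-3 + 4*0*(-1)) = R - (-3 + 0) = R - 1*(-3) = R + 3 = 3 + R)
131*j(10) + (L(√(5 + 3), 2) + 17) = 131*(3 + 10) + (1 + 17) = 131*13 + 18 = 1703 + 18 = 1721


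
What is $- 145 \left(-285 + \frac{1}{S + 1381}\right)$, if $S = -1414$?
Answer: $\frac{1363870}{33} \approx 41329.0$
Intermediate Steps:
$- 145 \left(-285 + \frac{1}{S + 1381}\right) = - 145 \left(-285 + \frac{1}{-1414 + 1381}\right) = - 145 \left(-285 + \frac{1}{-33}\right) = - 145 \left(-285 - \frac{1}{33}\right) = \left(-145\right) \left(- \frac{9406}{33}\right) = \frac{1363870}{33}$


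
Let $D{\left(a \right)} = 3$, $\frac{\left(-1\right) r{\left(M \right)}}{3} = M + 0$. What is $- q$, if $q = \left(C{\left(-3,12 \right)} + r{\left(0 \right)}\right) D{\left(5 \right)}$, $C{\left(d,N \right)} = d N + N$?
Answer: $72$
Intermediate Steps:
$C{\left(d,N \right)} = N + N d$ ($C{\left(d,N \right)} = N d + N = N + N d$)
$r{\left(M \right)} = - 3 M$ ($r{\left(M \right)} = - 3 \left(M + 0\right) = - 3 M$)
$q = -72$ ($q = \left(12 \left(1 - 3\right) - 0\right) 3 = \left(12 \left(-2\right) + 0\right) 3 = \left(-24 + 0\right) 3 = \left(-24\right) 3 = -72$)
$- q = \left(-1\right) \left(-72\right) = 72$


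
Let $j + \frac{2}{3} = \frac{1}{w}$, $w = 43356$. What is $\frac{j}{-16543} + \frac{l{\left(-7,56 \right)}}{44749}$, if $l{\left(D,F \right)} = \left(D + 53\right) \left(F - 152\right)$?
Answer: $- \frac{3166030987781}{32095697044692} \approx -0.098643$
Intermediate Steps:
$j = - \frac{28903}{43356}$ ($j = - \frac{2}{3} + \frac{1}{43356} = - \frac{28903}{43356} \approx -0.66664$)
$l{\left(D,F \right)} = \left(-152 + F\right) \left(53 + D\right)$ ($l{\left(D,F \right)} = \left(53 + D\right) \left(-152 + F\right) = \left(-152 + F\right) \left(53 + D\right)$)
$\frac{j}{-16543} + \frac{l{\left(-7,56 \right)}}{44749} = - \frac{28903}{43356 \left(-16543\right)} + \frac{-8056 - -1064 + 53 \cdot 56 - 392}{44749} = \left(- \frac{28903}{43356}\right) \left(- \frac{1}{16543}\right) + \left(-8056 + 1064 + 2968 - 392\right) \frac{1}{44749} = \frac{28903}{717238308} - \frac{4416}{44749} = - \frac{3166030987781}{32095697044692}$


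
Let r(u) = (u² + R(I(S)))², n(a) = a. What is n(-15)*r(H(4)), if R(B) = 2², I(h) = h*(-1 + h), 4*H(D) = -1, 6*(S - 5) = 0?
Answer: -63375/256 ≈ -247.56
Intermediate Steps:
S = 5 (S = 5 + (⅙)*0 = 5 + 0 = 5)
H(D) = -¼ (H(D) = (¼)*(-1) = -¼)
R(B) = 4
r(u) = (4 + u²)² (r(u) = (u² + 4)² = (4 + u²)²)
n(-15)*r(H(4)) = -15*(4 + (-¼)²)² = -15*(4 + 1/16)² = -15*(65/16)² = -15*4225/256 = -63375/256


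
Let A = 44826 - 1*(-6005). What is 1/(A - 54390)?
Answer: -1/3559 ≈ -0.00028098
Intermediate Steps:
A = 50831 (A = 44826 + 6005 = 50831)
1/(A - 54390) = 1/(50831 - 54390) = 1/(-3559) = -1/3559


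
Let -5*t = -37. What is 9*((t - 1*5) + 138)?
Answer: 6318/5 ≈ 1263.6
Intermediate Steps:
t = 37/5 (t = -⅕*(-37) = 37/5 ≈ 7.4000)
9*((t - 1*5) + 138) = 9*((37/5 - 1*5) + 138) = 9*((37/5 - 5) + 138) = 9*(12/5 + 138) = 9*(702/5) = 6318/5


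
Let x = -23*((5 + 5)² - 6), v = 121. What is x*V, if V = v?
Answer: -261602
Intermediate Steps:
V = 121
x = -2162 (x = -23*(10² - 6) = -23*(100 - 6) = -23*94 = -2162)
x*V = -2162*121 = -261602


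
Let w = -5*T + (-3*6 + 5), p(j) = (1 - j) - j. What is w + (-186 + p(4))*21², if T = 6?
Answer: -85156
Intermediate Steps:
p(j) = 1 - 2*j
w = -43 (w = -5*6 + (-3*6 + 5) = -30 + (-18 + 5) = -30 - 13 = -43)
w + (-186 + p(4))*21² = -43 + (-186 + (1 - 2*4))*21² = -43 + (-186 + (1 - 8))*441 = -43 + (-186 - 7)*441 = -43 - 193*441 = -43 - 85113 = -85156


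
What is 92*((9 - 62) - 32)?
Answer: -7820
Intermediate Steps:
92*((9 - 62) - 32) = 92*(-53 - 32) = 92*(-85) = -7820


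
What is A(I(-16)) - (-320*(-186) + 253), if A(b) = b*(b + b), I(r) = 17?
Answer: -59195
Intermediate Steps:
A(b) = 2*b² (A(b) = b*(2*b) = 2*b²)
A(I(-16)) - (-320*(-186) + 253) = 2*17² - (-320*(-186) + 253) = 2*289 - (59520 + 253) = 578 - 1*59773 = 578 - 59773 = -59195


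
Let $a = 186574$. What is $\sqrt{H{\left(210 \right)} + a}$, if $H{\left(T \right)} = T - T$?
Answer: $\sqrt{186574} \approx 431.94$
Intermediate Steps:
$H{\left(T \right)} = 0$
$\sqrt{H{\left(210 \right)} + a} = \sqrt{0 + 186574} = \sqrt{186574}$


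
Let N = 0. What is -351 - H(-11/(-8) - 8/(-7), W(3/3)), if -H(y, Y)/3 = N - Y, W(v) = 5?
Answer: -366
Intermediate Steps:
H(y, Y) = 3*Y (H(y, Y) = -3*(0 - Y) = -(-3)*Y = 3*Y)
-351 - H(-11/(-8) - 8/(-7), W(3/3)) = -351 - 3*5 = -351 - 1*15 = -351 - 15 = -366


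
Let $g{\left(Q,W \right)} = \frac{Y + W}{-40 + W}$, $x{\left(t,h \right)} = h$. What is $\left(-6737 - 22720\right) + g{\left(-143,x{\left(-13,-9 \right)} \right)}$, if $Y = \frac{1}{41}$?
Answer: $- \frac{59178745}{2009} \approx -29457.0$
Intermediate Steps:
$Y = \frac{1}{41} \approx 0.02439$
$g{\left(Q,W \right)} = \frac{\frac{1}{41} + W}{-40 + W}$
$\left(-6737 - 22720\right) + g{\left(-143,x{\left(-13,-9 \right)} \right)} = \left(-6737 - 22720\right) + \frac{\frac{1}{41} - 9}{-40 - 9} = -29457 + \frac{1}{-49} \left(- \frac{368}{41}\right) = -29457 - - \frac{368}{2009} = -29457 + \frac{368}{2009} = - \frac{59178745}{2009}$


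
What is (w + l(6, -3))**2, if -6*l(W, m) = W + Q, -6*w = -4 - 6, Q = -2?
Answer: 1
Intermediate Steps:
w = 5/3 (w = -(-4 - 6)/6 = -1/6*(-10) = 5/3 ≈ 1.6667)
l(W, m) = 1/3 - W/6 (l(W, m) = -(W - 2)/6 = -(-2 + W)/6 = 1/3 - W/6)
(w + l(6, -3))**2 = (5/3 + (1/3 - 1/6*6))**2 = (5/3 + (1/3 - 1))**2 = (5/3 - 2/3)**2 = 1**2 = 1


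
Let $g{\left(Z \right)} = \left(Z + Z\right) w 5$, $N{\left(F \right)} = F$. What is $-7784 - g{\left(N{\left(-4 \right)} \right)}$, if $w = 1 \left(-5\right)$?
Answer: $-7984$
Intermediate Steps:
$w = -5$
$g{\left(Z \right)} = - 50 Z$ ($g{\left(Z \right)} = \left(Z + Z\right) \left(-5\right) 5 = 2 Z \left(-5\right) 5 = - 10 Z 5 = - 50 Z$)
$-7784 - g{\left(N{\left(-4 \right)} \right)} = -7784 - \left(-50\right) \left(-4\right) = -7784 - 200 = -7984$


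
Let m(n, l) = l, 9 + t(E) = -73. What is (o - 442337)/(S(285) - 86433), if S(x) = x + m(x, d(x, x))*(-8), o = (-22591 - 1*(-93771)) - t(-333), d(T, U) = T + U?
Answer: 371075/90708 ≈ 4.0909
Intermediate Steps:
t(E) = -82 (t(E) = -9 - 73 = -82)
o = 71262 (o = (-22591 - 1*(-93771)) - 1*(-82) = (-22591 + 93771) + 82 = 71180 + 82 = 71262)
S(x) = -15*x (S(x) = x + (x + x)*(-8) = x + (2*x)*(-8) = x - 16*x = -15*x)
(o - 442337)/(S(285) - 86433) = (71262 - 442337)/(-15*285 - 86433) = -371075/(-4275 - 86433) = -371075/(-90708) = -371075*(-1/90708) = 371075/90708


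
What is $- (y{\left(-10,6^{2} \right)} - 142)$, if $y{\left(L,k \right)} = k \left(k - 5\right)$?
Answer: $-974$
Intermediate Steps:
$y{\left(L,k \right)} = k \left(-5 + k\right)$
$- (y{\left(-10,6^{2} \right)} - 142) = - (6^{2} \left(-5 + 6^{2}\right) - 142) = - (36 \left(-5 + 36\right) - 142) = - (36 \cdot 31 - 142) = - (1116 - 142) = \left(-1\right) 974 = -974$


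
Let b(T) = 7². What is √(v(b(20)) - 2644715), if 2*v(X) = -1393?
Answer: I*√10581646/2 ≈ 1626.5*I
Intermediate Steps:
b(T) = 49
v(X) = -1393/2 (v(X) = (½)*(-1393) = -1393/2)
√(v(b(20)) - 2644715) = √(-1393/2 - 2644715) = √(-5290823/2) = I*√10581646/2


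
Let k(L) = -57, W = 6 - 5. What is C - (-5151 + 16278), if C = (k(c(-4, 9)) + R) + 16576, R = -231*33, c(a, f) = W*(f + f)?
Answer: -2231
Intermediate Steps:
W = 1
c(a, f) = 2*f (c(a, f) = 1*(f + f) = 1*(2*f) = 2*f)
R = -7623
C = 8896 (C = (-57 - 7623) + 16576 = -7680 + 16576 = 8896)
C - (-5151 + 16278) = 8896 - (-5151 + 16278) = 8896 - 1*11127 = 8896 - 11127 = -2231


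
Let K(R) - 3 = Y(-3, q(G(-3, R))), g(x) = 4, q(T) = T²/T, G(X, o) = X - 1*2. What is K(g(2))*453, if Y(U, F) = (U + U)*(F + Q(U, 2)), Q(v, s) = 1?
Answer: 12231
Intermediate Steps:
G(X, o) = -2 + X (G(X, o) = X - 2 = -2 + X)
q(T) = T
Y(U, F) = 2*U*(1 + F) (Y(U, F) = (U + U)*(F + 1) = (2*U)*(1 + F) = 2*U*(1 + F))
K(R) = 27 (K(R) = 3 + 2*(-3)*(1 + (-2 - 3)) = 3 + 2*(-3)*(1 - 5) = 3 + 2*(-3)*(-4) = 3 + 24 = 27)
K(g(2))*453 = 27*453 = 12231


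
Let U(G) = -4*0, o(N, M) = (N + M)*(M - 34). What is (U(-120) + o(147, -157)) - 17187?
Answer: -15277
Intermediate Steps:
o(N, M) = (-34 + M)*(M + N) (o(N, M) = (M + N)*(-34 + M) = (-34 + M)*(M + N))
U(G) = 0
(U(-120) + o(147, -157)) - 17187 = (0 + ((-157)² - 34*(-157) - 34*147 - 157*147)) - 17187 = (0 + (24649 + 5338 - 4998 - 23079)) - 17187 = (0 + 1910) - 17187 = 1910 - 17187 = -15277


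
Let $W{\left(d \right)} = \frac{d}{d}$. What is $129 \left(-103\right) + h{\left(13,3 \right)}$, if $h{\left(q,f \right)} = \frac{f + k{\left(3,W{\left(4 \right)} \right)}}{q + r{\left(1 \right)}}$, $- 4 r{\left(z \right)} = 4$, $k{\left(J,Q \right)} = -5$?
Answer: $- \frac{79723}{6} \approx -13287.0$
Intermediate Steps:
$W{\left(d \right)} = 1$
$r{\left(z \right)} = -1$ ($r{\left(z \right)} = \left(- \frac{1}{4}\right) 4 = -1$)
$h{\left(q,f \right)} = \frac{-5 + f}{-1 + q}$ ($h{\left(q,f \right)} = \frac{f - 5}{q - 1} = \frac{-5 + f}{-1 + q}$)
$129 \left(-103\right) + h{\left(13,3 \right)} = 129 \left(-103\right) + \frac{-5 + 3}{-1 + 13} = -13287 + \frac{1}{12} \left(-2\right) = -13287 - \frac{1}{6} = - \frac{79723}{6}$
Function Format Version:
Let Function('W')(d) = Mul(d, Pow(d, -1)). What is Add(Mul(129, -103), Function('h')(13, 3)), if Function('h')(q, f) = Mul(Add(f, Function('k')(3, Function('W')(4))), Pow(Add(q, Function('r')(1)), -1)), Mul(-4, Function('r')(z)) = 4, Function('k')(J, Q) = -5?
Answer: Rational(-79723, 6) ≈ -13287.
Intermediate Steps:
Function('W')(d) = 1
Function('r')(z) = -1 (Function('r')(z) = Mul(Rational(-1, 4), 4) = -1)
Function('h')(q, f) = Mul(Pow(Add(-1, q), -1), Add(-5, f)) (Function('h')(q, f) = Mul(Add(f, -5), Pow(Add(q, -1), -1)) = Mul(Add(-5, f), Pow(Add(-1, q), -1)) = Mul(Pow(Add(-1, q), -1), Add(-5, f)))
Add(Mul(129, -103), Function('h')(13, 3)) = Add(Mul(129, -103), Mul(Pow(Add(-1, 13), -1), Add(-5, 3))) = Add(-13287, Mul(Pow(12, -1), -2)) = Add(-13287, Mul(Rational(1, 12), -2)) = Add(-13287, Rational(-1, 6)) = Rational(-79723, 6)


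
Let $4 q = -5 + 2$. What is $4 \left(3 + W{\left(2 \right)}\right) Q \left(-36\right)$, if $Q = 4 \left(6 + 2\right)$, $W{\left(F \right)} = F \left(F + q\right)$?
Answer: $-25344$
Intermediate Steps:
$q = - \frac{3}{4}$ ($q = \frac{-5 + 2}{4} = \frac{1}{4} \left(-3\right) = - \frac{3}{4} \approx -0.75$)
$W{\left(F \right)} = F \left(- \frac{3}{4} + F\right)$ ($W{\left(F \right)} = F \left(F - \frac{3}{4}\right) = F \left(- \frac{3}{4} + F\right)$)
$Q = 32$ ($Q = 4 \cdot 8 = 32$)
$4 \left(3 + W{\left(2 \right)}\right) Q \left(-36\right) = 4 \left(3 + \frac{1}{4} \cdot 2 \left(-3 + 4 \cdot 2\right)\right) 32 \left(-36\right) = 4 \left(3 + \frac{1}{4} \cdot 2 \left(-3 + 8\right)\right) 32 \left(-36\right) = 4 \left(3 + \frac{1}{4} \cdot 2 \cdot 5\right) 32 \left(-36\right) = 4 \left(3 + \frac{5}{2}\right) 32 \left(-36\right) = 4 \cdot \frac{11}{2} \cdot 32 \left(-36\right) = 22 \cdot 32 \left(-36\right) = 704 \left(-36\right) = -25344$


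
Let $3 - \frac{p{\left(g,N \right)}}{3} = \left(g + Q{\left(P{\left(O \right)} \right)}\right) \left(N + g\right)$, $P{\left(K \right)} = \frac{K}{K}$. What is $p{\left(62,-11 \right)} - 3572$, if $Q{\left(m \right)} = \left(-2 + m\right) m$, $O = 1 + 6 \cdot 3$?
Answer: $-12896$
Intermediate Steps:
$O = 19$ ($O = 1 + 18 = 19$)
$P{\left(K \right)} = 1$
$Q{\left(m \right)} = m \left(-2 + m\right)$
$p{\left(g,N \right)} = 9 - 3 \left(-1 + g\right) \left(N + g\right)$ ($p{\left(g,N \right)} = 9 - 3 \left(g + 1 \left(-2 + 1\right)\right) \left(N + g\right) = 9 - 3 \left(g + 1 \left(-1\right)\right) \left(N + g\right) = 9 - 3 \left(g - 1\right) \left(N + g\right) = 9 - 3 \left(-1 + g\right) \left(N + g\right)$)
$p{\left(62,-11 \right)} - 3572 = \left(9 - 3 \cdot 62^{2} + 3 \left(-11\right) + 3 \cdot 62 - \left(-33\right) 62\right) - 3572 = \left(9 - 11532 - 33 + 186 + 2046\right) - 3572 = -9324 - 3572 = -12896$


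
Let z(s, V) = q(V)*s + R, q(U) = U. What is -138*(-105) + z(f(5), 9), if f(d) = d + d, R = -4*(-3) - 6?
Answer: 14586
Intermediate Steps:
R = 6 (R = 12 - 6 = 6)
f(d) = 2*d
z(s, V) = 6 + V*s (z(s, V) = V*s + 6 = 6 + V*s)
-138*(-105) + z(f(5), 9) = -138*(-105) + (6 + 9*(2*5)) = 14490 + (6 + 9*10) = 14490 + (6 + 90) = 14490 + 96 = 14586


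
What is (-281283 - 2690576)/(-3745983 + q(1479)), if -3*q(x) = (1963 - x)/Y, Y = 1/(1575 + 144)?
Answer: 2971859/4023315 ≈ 0.73866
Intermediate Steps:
Y = 1/1719 ≈ 0.00058173
q(x) = -1124799 + 573*x (q(x) = -(1963 - x)/(3*1/1719) = -(1963 - x)*1719/3 = -(3374397 - 1719*x)/3 = -1124799 + 573*x)
(-281283 - 2690576)/(-3745983 + q(1479)) = (-281283 - 2690576)/(-3745983 + (-1124799 + 573*1479)) = -2971859/(-3745983 + (-1124799 + 847467)) = -2971859/(-3745983 - 277332) = -2971859/(-4023315) = -2971859*(-1/4023315) = 2971859/4023315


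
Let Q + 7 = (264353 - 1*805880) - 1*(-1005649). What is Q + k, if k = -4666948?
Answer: -4202833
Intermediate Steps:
Q = 464115 (Q = -7 + ((264353 - 1*805880) - 1*(-1005649)) = -7 + ((264353 - 805880) + 1005649) = -7 + (-541527 + 1005649) = -7 + 464122 = 464115)
Q + k = 464115 - 4666948 = -4202833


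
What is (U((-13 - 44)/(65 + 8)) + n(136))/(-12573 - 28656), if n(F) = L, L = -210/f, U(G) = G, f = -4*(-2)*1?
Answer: 877/1337652 ≈ 0.00065563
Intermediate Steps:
f = 8 (f = 8*1 = 8)
L = -105/4 (L = -210/8 = -210*⅛ = -105/4 ≈ -26.250)
n(F) = -105/4
(U((-13 - 44)/(65 + 8)) + n(136))/(-12573 - 28656) = ((-13 - 44)/(65 + 8) - 105/4)/(-12573 - 28656) = (-57/73 - 105/4)/(-41229) = (-57*1/73 - 105/4)*(-1/41229) = (-57/73 - 105/4)*(-1/41229) = -7893/292*(-1/41229) = 877/1337652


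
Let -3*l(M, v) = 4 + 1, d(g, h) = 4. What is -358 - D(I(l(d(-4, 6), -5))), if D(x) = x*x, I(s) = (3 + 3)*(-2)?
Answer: -502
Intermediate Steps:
l(M, v) = -5/3 (l(M, v) = -(4 + 1)/3 = -⅓*5 = -5/3)
I(s) = -12 (I(s) = 6*(-2) = -12)
D(x) = x²
-358 - D(I(l(d(-4, 6), -5))) = -358 - 1*(-12)² = -358 - 1*144 = -358 - 144 = -502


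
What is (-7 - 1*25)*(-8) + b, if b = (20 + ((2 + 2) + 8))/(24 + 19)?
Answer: 11040/43 ≈ 256.74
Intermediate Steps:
b = 32/43 (b = (20 + (4 + 8))/43 = (20 + 12)*(1/43) = 32*(1/43) = 32/43 ≈ 0.74419)
(-7 - 1*25)*(-8) + b = (-7 - 1*25)*(-8) + 32/43 = (-7 - 25)*(-8) + 32/43 = -32*(-8) + 32/43 = 256 + 32/43 = 11040/43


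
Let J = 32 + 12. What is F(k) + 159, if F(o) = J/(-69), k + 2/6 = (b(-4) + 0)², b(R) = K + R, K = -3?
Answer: 10927/69 ≈ 158.36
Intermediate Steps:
J = 44
b(R) = -3 + R
k = 146/3 (k = -⅓ + ((-3 - 4) + 0)² = -⅓ + (-7 + 0)² = -⅓ + (-7)² = -⅓ + 49 = 146/3 ≈ 48.667)
F(o) = -44/69 (F(o) = 44/(-69) = 44*(-1/69) = -44/69)
F(k) + 159 = -44/69 + 159 = 10927/69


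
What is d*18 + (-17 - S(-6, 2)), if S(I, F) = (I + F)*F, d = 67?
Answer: 1197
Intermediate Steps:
S(I, F) = F*(F + I) (S(I, F) = (F + I)*F = F*(F + I))
d*18 + (-17 - S(-6, 2)) = 67*18 + (-17 - 2*(2 - 6)) = 1206 + (-17 - 2*(-4)) = 1206 + (-17 - 1*(-8)) = 1206 + (-17 + 8) = 1206 - 9 = 1197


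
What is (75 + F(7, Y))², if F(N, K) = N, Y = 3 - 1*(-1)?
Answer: 6724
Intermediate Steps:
Y = 4 (Y = 3 + 1 = 4)
(75 + F(7, Y))² = (75 + 7)² = 82² = 6724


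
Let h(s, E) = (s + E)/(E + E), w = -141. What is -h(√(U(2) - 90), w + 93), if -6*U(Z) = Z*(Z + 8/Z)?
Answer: -½ + I*√23/48 ≈ -0.5 + 0.099913*I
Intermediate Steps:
U(Z) = -Z*(Z + 8/Z)/6
h(s, E) = (E + s)/(2*E) (h(s, E) = (E + s)/((2*E)) = (E + s)*(1/(2*E)) = (E + s)/(2*E))
-h(√(U(2) - 90), w + 93) = -((-141 + 93) + √((-4/3 - ⅙*2²) - 90))/(2*(-141 + 93)) = -(-48 + √((-4/3 - ⅙*4) - 90))/(2*(-48)) = -(-1)*(-48 + √((-4/3 - ⅔) - 90))/(2*48) = -(-1)*(-48 + √(-2 - 90))/(2*48) = -(-1)*(-48 + √(-92))/(2*48) = -(-1)*(-48 + 2*I*√23)/(2*48) = -(½ - I*√23/48) = -½ + I*√23/48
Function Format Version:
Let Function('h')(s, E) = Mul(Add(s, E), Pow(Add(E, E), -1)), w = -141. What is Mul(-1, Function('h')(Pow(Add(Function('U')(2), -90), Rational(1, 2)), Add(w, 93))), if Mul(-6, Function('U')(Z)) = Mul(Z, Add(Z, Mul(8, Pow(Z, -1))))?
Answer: Add(Rational(-1, 2), Mul(Rational(1, 48), I, Pow(23, Rational(1, 2)))) ≈ Add(-0.50000, Mul(0.099913, I))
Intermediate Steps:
Function('U')(Z) = Mul(Rational(-1, 6), Z, Add(Z, Mul(8, Pow(Z, -1)))) (Function('U')(Z) = Mul(Rational(-1, 6), Mul(Z, Add(Z, Mul(8, Pow(Z, -1))))) = Mul(Rational(-1, 6), Z, Add(Z, Mul(8, Pow(Z, -1)))))
Function('h')(s, E) = Mul(Rational(1, 2), Pow(E, -1), Add(E, s)) (Function('h')(s, E) = Mul(Add(E, s), Pow(Mul(2, E), -1)) = Mul(Add(E, s), Mul(Rational(1, 2), Pow(E, -1))) = Mul(Rational(1, 2), Pow(E, -1), Add(E, s)))
Mul(-1, Function('h')(Pow(Add(Function('U')(2), -90), Rational(1, 2)), Add(w, 93))) = Mul(-1, Mul(Rational(1, 2), Pow(Add(-141, 93), -1), Add(Add(-141, 93), Pow(Add(Add(Rational(-4, 3), Mul(Rational(-1, 6), Pow(2, 2))), -90), Rational(1, 2))))) = Mul(-1, Mul(Rational(1, 2), Pow(-48, -1), Add(-48, Pow(Add(Add(Rational(-4, 3), Mul(Rational(-1, 6), 4)), -90), Rational(1, 2))))) = Mul(-1, Mul(Rational(1, 2), Rational(-1, 48), Add(-48, Pow(Add(Add(Rational(-4, 3), Rational(-2, 3)), -90), Rational(1, 2))))) = Mul(-1, Mul(Rational(1, 2), Rational(-1, 48), Add(-48, Pow(Add(-2, -90), Rational(1, 2))))) = Mul(-1, Mul(Rational(1, 2), Rational(-1, 48), Add(-48, Pow(-92, Rational(1, 2))))) = Mul(-1, Mul(Rational(1, 2), Rational(-1, 48), Add(-48, Mul(2, I, Pow(23, Rational(1, 2)))))) = Mul(-1, Add(Rational(1, 2), Mul(Rational(-1, 48), I, Pow(23, Rational(1, 2))))) = Add(Rational(-1, 2), Mul(Rational(1, 48), I, Pow(23, Rational(1, 2))))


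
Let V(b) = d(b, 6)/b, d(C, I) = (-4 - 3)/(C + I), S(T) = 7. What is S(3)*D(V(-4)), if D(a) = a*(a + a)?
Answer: 343/32 ≈ 10.719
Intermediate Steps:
d(C, I) = -7/(C + I)
V(b) = -7/(b*(6 + b)) (V(b) = (-7/(b + 6))/b = (-7/(6 + b))/b = -7/(b*(6 + b)))
D(a) = 2*a**2 (D(a) = a*(2*a) = 2*a**2)
S(3)*D(V(-4)) = 7*(2*(-7/(-4*(6 - 4)))**2) = 7*(2*(-7*(-1/4)/2)**2) = 7*(2*(-7*(-1/4)*1/2)**2) = 7*(2*(7/8)**2) = 7*(2*(49/64)) = 7*(49/32) = 343/32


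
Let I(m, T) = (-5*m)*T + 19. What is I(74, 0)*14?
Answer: 266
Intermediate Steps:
I(m, T) = 19 - 5*T*m (I(m, T) = -5*T*m + 19 = 19 - 5*T*m)
I(74, 0)*14 = (19 - 5*0*74)*14 = (19 + 0)*14 = 19*14 = 266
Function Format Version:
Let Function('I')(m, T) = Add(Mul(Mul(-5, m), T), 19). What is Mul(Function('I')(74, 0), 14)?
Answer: 266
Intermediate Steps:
Function('I')(m, T) = Add(19, Mul(-5, T, m)) (Function('I')(m, T) = Add(Mul(-5, T, m), 19) = Add(19, Mul(-5, T, m)))
Mul(Function('I')(74, 0), 14) = Mul(Add(19, Mul(-5, 0, 74)), 14) = Mul(Add(19, 0), 14) = Mul(19, 14) = 266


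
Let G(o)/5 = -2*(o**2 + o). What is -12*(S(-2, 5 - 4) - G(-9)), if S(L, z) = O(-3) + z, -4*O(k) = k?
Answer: -8661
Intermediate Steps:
O(k) = -k/4
S(L, z) = 3/4 + z (S(L, z) = -1/4*(-3) + z = 3/4 + z)
G(o) = -10*o - 10*o**2 (G(o) = 5*(-2*(o**2 + o)) = 5*(-2*(o + o**2)) = 5*(-2*o - 2*o**2) = -10*o - 10*o**2)
-12*(S(-2, 5 - 4) - G(-9)) = -12*((3/4 + (5 - 4)) - (-10)*(-9)*(1 - 9)) = -12*((3/4 + 1) - (-10)*(-9)*(-8)) = -12*(7/4 - 1*(-720)) = -12*(7/4 + 720) = -12*2887/4 = -8661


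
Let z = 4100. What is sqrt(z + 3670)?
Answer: sqrt(7770) ≈ 88.148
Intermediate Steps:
sqrt(z + 3670) = sqrt(4100 + 3670) = sqrt(7770)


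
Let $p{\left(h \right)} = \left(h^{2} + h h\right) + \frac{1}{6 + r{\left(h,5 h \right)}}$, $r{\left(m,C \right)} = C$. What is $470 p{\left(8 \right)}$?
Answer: $\frac{1383915}{23} \approx 60170.0$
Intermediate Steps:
$p{\left(h \right)} = \frac{1}{6 + 5 h} + 2 h^{2}$ ($p{\left(h \right)} = \left(h^{2} + h h\right) + \frac{1}{6 + 5 h} = \left(h^{2} + h^{2}\right) + \frac{1}{6 + 5 h} = 2 h^{2} + \frac{1}{6 + 5 h} = \frac{1}{6 + 5 h} + 2 h^{2}$)
$470 p{\left(8 \right)} = 470 \frac{1 + 10 \cdot 8^{3} + 12 \cdot 8^{2}}{6 + 5 \cdot 8} = 470 \frac{1 + 10 \cdot 512 + 12 \cdot 64}{6 + 40} = 470 \frac{1 + 5120 + 768}{46} = 470 \cdot \frac{1}{46} \cdot 5889 = 470 \cdot \frac{5889}{46} = \frac{1383915}{23}$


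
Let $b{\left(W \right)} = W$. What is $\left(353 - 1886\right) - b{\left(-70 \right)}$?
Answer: $-1463$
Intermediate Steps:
$\left(353 - 1886\right) - b{\left(-70 \right)} = \left(353 - 1886\right) - -70 = \left(353 - 1886\right) + 70 = -1533 + 70 = -1463$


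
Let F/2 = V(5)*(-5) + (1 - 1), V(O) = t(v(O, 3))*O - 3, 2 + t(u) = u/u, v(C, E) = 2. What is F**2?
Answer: 6400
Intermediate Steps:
t(u) = -1 (t(u) = -2 + u/u = -2 + 1 = -1)
V(O) = -3 - O (V(O) = -O - 3 = -3 - O)
F = 80 (F = 2*((-3 - 1*5)*(-5) + (1 - 1)) = 2*((-3 - 5)*(-5) + 0) = 2*(-8*(-5) + 0) = 2*(40 + 0) = 2*40 = 80)
F**2 = 80**2 = 6400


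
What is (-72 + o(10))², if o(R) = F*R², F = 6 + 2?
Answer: 529984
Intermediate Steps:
F = 8
o(R) = 8*R²
(-72 + o(10))² = (-72 + 8*10²)² = (-72 + 8*100)² = (-72 + 800)² = 728² = 529984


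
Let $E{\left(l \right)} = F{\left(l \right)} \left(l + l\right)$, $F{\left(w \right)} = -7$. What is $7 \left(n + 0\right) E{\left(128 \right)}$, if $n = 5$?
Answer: $-62720$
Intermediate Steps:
$E{\left(l \right)} = - 14 l$ ($E{\left(l \right)} = - 7 \left(l + l\right) = - 7 \cdot 2 l = - 14 l$)
$7 \left(n + 0\right) E{\left(128 \right)} = 7 \left(5 + 0\right) \left(\left(-14\right) 128\right) = 7 \cdot 5 \left(-1792\right) = 35 \left(-1792\right) = -62720$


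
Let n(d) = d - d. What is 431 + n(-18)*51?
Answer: 431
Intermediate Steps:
n(d) = 0
431 + n(-18)*51 = 431 + 0*51 = 431 + 0 = 431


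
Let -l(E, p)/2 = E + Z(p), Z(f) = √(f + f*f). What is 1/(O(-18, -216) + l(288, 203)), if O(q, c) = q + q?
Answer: -3/1024 + √10353/52224 ≈ -0.00098136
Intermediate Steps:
Z(f) = √(f + f²)
l(E, p) = -2*E - 2*√(p*(1 + p)) (l(E, p) = -2*(E + √(p*(1 + p))) = -2*E - 2*√(p*(1 + p)))
O(q, c) = 2*q
1/(O(-18, -216) + l(288, 203)) = 1/(2*(-18) + (-2*288 - 2*√203*√(1 + 203))) = 1/(-36 + (-576 - 2*2*√10353)) = 1/(-36 + (-576 - 4*√10353)) = 1/(-612 - 4*√10353)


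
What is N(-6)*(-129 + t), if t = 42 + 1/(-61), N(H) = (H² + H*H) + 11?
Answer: -440564/61 ≈ -7222.4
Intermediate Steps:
N(H) = 11 + 2*H² (N(H) = (H² + H²) + 11 = 2*H² + 11 = 11 + 2*H²)
t = 2561/61 (t = 42 - 1/61 = 2561/61 ≈ 41.984)
N(-6)*(-129 + t) = (11 + 2*(-6)²)*(-129 + 2561/61) = (11 + 2*36)*(-5308/61) = (11 + 72)*(-5308/61) = 83*(-5308/61) = -440564/61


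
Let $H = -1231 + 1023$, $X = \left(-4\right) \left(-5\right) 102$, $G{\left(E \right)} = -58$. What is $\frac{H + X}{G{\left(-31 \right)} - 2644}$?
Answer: $- \frac{916}{1351} \approx -0.67802$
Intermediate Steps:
$X = 2040$ ($X = 20 \cdot 102 = 2040$)
$H = -208$
$\frac{H + X}{G{\left(-31 \right)} - 2644} = \frac{-208 + 2040}{-58 - 2644} = \frac{1832}{-2702} = 1832 \left(- \frac{1}{2702}\right) = - \frac{916}{1351}$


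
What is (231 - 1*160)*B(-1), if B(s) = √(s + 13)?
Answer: 142*√3 ≈ 245.95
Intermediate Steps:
B(s) = √(13 + s)
(231 - 1*160)*B(-1) = (231 - 1*160)*√(13 - 1) = (231 - 160)*√12 = 71*(2*√3) = 142*√3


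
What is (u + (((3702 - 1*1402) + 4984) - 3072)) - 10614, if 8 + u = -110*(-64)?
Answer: 630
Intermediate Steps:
u = 7032 (u = -8 - 110*(-64) = -8 + 7040 = 7032)
(u + (((3702 - 1*1402) + 4984) - 3072)) - 10614 = (7032 + (((3702 - 1*1402) + 4984) - 3072)) - 10614 = (7032 + (((3702 - 1402) + 4984) - 3072)) - 10614 = (7032 + ((2300 + 4984) - 3072)) - 10614 = (7032 + (7284 - 3072)) - 10614 = (7032 + 4212) - 10614 = 11244 - 10614 = 630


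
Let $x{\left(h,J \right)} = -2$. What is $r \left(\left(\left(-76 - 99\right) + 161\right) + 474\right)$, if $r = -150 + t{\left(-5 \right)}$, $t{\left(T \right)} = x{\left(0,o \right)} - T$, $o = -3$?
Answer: $-67620$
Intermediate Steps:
$t{\left(T \right)} = -2 - T$
$r = -147$ ($r = -150 - -3 = -150 + \left(-2 + 5\right) = -150 + 3 = -147$)
$r \left(\left(\left(-76 - 99\right) + 161\right) + 474\right) = - 147 \left(\left(\left(-76 - 99\right) + 161\right) + 474\right) = - 147 \left(\left(-175 + 161\right) + 474\right) = - 147 \left(-14 + 474\right) = \left(-147\right) 460 = -67620$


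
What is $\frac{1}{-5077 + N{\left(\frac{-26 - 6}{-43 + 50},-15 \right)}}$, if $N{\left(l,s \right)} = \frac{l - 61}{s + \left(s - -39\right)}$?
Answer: $- \frac{7}{35590} \approx -0.00019668$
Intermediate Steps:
$N{\left(l,s \right)} = \frac{-61 + l}{39 + 2 s}$ ($N{\left(l,s \right)} = \frac{-61 + l}{s + \left(s + 39\right)} = \frac{-61 + l}{s + \left(39 + s\right)} = \frac{-61 + l}{39 + 2 s}$)
$\frac{1}{-5077 + N{\left(\frac{-26 - 6}{-43 + 50},-15 \right)}} = \frac{1}{-5077 + \frac{-61 + \frac{-26 - 6}{-43 + 50}}{39 + 2 \left(-15\right)}} = \frac{1}{-5077 + \frac{-61 - \frac{32}{7}}{39 - 30}} = \frac{1}{-5077 + \frac{-61 - \frac{32}{7}}{9}} = \frac{1}{-5077 + \frac{1}{9} \left(- \frac{459}{7}\right)} = \frac{1}{-5077 - \frac{51}{7}} = \frac{1}{- \frac{35590}{7}} = - \frac{7}{35590}$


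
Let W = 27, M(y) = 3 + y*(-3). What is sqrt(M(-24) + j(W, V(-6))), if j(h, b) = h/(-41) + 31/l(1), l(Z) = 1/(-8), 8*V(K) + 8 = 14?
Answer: 4*I*sqrt(18245)/41 ≈ 13.178*I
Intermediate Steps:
V(K) = 3/4 (V(K) = -1 + (1/8)*14 = -1 + 7/4 = 3/4)
M(y) = 3 - 3*y
l(Z) = -1/8
j(h, b) = -248 - h/41 (j(h, b) = h/(-41) + 31/(-1/8) = h*(-1/41) + 31*(-8) = -h/41 - 248 = -248 - h/41)
sqrt(M(-24) + j(W, V(-6))) = sqrt((3 - 3*(-24)) + (-248 - 1/41*27)) = sqrt((3 + 72) + (-248 - 27/41)) = sqrt(75 - 10195/41) = sqrt(-7120/41) = 4*I*sqrt(18245)/41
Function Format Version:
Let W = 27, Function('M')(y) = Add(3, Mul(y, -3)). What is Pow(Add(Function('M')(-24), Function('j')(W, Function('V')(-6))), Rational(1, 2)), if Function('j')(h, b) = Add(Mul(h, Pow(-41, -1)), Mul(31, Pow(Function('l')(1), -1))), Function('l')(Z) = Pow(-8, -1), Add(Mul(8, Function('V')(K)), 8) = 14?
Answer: Mul(Rational(4, 41), I, Pow(18245, Rational(1, 2))) ≈ Mul(13.178, I)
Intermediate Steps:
Function('V')(K) = Rational(3, 4) (Function('V')(K) = Add(-1, Mul(Rational(1, 8), 14)) = Add(-1, Rational(7, 4)) = Rational(3, 4))
Function('M')(y) = Add(3, Mul(-3, y))
Function('l')(Z) = Rational(-1, 8)
Function('j')(h, b) = Add(-248, Mul(Rational(-1, 41), h)) (Function('j')(h, b) = Add(Mul(h, Pow(-41, -1)), Mul(31, Pow(Rational(-1, 8), -1))) = Add(Mul(h, Rational(-1, 41)), Mul(31, -8)) = Add(Mul(Rational(-1, 41), h), -248) = Add(-248, Mul(Rational(-1, 41), h)))
Pow(Add(Function('M')(-24), Function('j')(W, Function('V')(-6))), Rational(1, 2)) = Pow(Add(Add(3, Mul(-3, -24)), Add(-248, Mul(Rational(-1, 41), 27))), Rational(1, 2)) = Pow(Add(Add(3, 72), Add(-248, Rational(-27, 41))), Rational(1, 2)) = Pow(Add(75, Rational(-10195, 41)), Rational(1, 2)) = Pow(Rational(-7120, 41), Rational(1, 2)) = Mul(Rational(4, 41), I, Pow(18245, Rational(1, 2)))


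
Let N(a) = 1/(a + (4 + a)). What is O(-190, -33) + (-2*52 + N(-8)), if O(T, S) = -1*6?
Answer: -1321/12 ≈ -110.08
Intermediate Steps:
O(T, S) = -6
N(a) = 1/(4 + 2*a)
O(-190, -33) + (-2*52 + N(-8)) = -6 + (-2*52 + 1/(2*(2 - 8))) = -6 + (-104 + (½)/(-6)) = -6 + (-104 + (½)*(-⅙)) = -6 + (-104 - 1/12) = -6 - 1249/12 = -1321/12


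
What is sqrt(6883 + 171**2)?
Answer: 2*sqrt(9031) ≈ 190.06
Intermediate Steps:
sqrt(6883 + 171**2) = sqrt(6883 + 29241) = sqrt(36124) = 2*sqrt(9031)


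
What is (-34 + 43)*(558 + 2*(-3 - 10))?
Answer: 4788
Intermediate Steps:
(-34 + 43)*(558 + 2*(-3 - 10)) = 9*(558 + 2*(-13)) = 9*(558 - 26) = 9*532 = 4788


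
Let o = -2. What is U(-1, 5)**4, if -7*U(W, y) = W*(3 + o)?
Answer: 1/2401 ≈ 0.00041649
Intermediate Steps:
U(W, y) = -W/7 (U(W, y) = -W*(3 - 2)/7 = -W/7)
U(-1, 5)**4 = (-1/7*(-1))**4 = (1/7)**4 = 1/2401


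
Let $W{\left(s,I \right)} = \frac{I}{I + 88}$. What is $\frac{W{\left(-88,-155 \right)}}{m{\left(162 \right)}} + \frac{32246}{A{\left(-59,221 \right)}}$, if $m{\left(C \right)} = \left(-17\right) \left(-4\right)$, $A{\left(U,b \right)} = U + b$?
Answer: $\frac{73468943}{369036} \approx 199.08$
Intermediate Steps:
$W{\left(s,I \right)} = \frac{I}{88 + I}$
$m{\left(C \right)} = 68$
$\frac{W{\left(-88,-155 \right)}}{m{\left(162 \right)}} + \frac{32246}{A{\left(-59,221 \right)}} = \frac{\left(-155\right) \frac{1}{88 - 155}}{68} + \frac{32246}{-59 + 221} = - \frac{155}{-67} \cdot \frac{1}{68} + \frac{32246}{162} = \left(-155\right) \left(- \frac{1}{67}\right) \frac{1}{68} + 32246 \cdot \frac{1}{162} = \frac{155}{67} \cdot \frac{1}{68} + \frac{16123}{81} = \frac{155}{4556} + \frac{16123}{81} = \frac{73468943}{369036}$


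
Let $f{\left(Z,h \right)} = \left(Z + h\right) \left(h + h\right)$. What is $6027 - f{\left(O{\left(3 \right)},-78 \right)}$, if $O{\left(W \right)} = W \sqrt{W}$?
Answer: $-6141 + 468 \sqrt{3} \approx -5330.4$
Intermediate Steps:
$O{\left(W \right)} = W^{\frac{3}{2}}$
$f{\left(Z,h \right)} = 2 h \left(Z + h\right)$ ($f{\left(Z,h \right)} = \left(Z + h\right) 2 h = 2 h \left(Z + h\right)$)
$6027 - f{\left(O{\left(3 \right)},-78 \right)} = 6027 - 2 \left(-78\right) \left(3^{\frac{3}{2}} - 78\right) = 6027 - 2 \left(-78\right) \left(3 \sqrt{3} - 78\right) = 6027 - 2 \left(-78\right) \left(-78 + 3 \sqrt{3}\right) = 6027 - \left(12168 - 468 \sqrt{3}\right) = -6141 + 468 \sqrt{3}$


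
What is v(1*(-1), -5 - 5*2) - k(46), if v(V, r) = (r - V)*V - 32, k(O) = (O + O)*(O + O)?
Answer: -8482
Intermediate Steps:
k(O) = 4*O² (k(O) = (2*O)*(2*O) = 4*O²)
v(V, r) = -32 + V*(r - V) (v(V, r) = V*(r - V) - 32 = -32 + V*(r - V))
v(1*(-1), -5 - 5*2) - k(46) = (-32 - (1*(-1))² + (1*(-1))*(-5 - 5*2)) - 4*46² = (-32 - 1*(-1)² - (-5 - 10)) - 4*2116 = (-32 - 1*1 - 1*(-15)) - 1*8464 = (-32 - 1 + 15) - 8464 = -18 - 8464 = -8482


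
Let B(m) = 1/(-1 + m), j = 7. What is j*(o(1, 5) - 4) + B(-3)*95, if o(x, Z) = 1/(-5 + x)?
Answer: -107/2 ≈ -53.500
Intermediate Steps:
j*(o(1, 5) - 4) + B(-3)*95 = 7*(1/(-5 + 1) - 4) + 95/(-1 - 3) = 7*(1/(-4) - 4) + 95/(-4) = 7*(-¼ - 4) - ¼*95 = 7*(-17/4) - 95/4 = -119/4 - 95/4 = -107/2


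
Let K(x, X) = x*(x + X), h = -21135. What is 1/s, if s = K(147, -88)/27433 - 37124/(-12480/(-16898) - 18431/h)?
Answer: -1127127596561/25979550515938299 ≈ -4.3385e-5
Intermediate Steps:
K(x, X) = x*(X + x)
s = -25979550515938299/1127127596561 (s = (147*(-88 + 147))/27433 - 37124/(-12480/(-16898) - 18431/(-21135)) = (147*59)*(1/27433) - 37124/(-12480*(-1/16898) - 18431*(-1/21135)) = 8673*(1/27433) - 37124/(6240/8449 + 18431/21135) = 1239/3919 - 37124/287605919/178569615 = 1239/3919 - 37124*178569615/287605919 = 1239/3919 - 6629218387260/287605919 = -25979550515938299/1127127596561 ≈ -23049.)
1/s = 1/(-25979550515938299/1127127596561) = -1127127596561/25979550515938299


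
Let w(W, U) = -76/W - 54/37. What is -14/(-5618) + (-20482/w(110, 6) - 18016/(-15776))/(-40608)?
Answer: -28557443334787/123043188440448 ≈ -0.23209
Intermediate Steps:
w(W, U) = -54/37 - 76/W (w(W, U) = -76/W - 54*1/37 = -76/W - 54/37 = -54/37 - 76/W)
-14/(-5618) + (-20482/w(110, 6) - 18016/(-15776))/(-40608) = -14/(-5618) + (-20482/(-54/37 - 76/110) - 18016/(-15776))/(-40608) = -14*(-1/5618) + (-20482/(-54/37 - 76*1/110) - 18016*(-1/15776))*(-1/40608) = 7/2809 + (-20482/(-54/37 - 38/55) + 563/493)*(-1/40608) = 7/2809 + (-20482/(-4376/2035) + 563/493)*(-1/40608) = 7/2809 + (-20482*(-2035/4376) + 563/493)*(-1/40608) = 7/2809 + (20840435/2188 + 563/493)*(-1/40608) = 7/2809 + (10275566299/1078684)*(-1/40608) = 7/2809 - 10275566299/43803199872 = -28557443334787/123043188440448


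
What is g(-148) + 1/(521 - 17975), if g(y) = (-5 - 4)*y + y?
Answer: 20665535/17454 ≈ 1184.0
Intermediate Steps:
g(y) = -8*y (g(y) = -9*y + y = -8*y)
g(-148) + 1/(521 - 17975) = -8*(-148) + 1/(521 - 17975) = 1184 + 1/(-17454) = 1184 - 1/17454 = 20665535/17454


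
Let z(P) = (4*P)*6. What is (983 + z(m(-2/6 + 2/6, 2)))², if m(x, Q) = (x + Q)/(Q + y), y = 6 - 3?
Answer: 24631369/25 ≈ 9.8526e+5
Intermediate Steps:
y = 3
m(x, Q) = (Q + x)/(3 + Q) (m(x, Q) = (x + Q)/(Q + 3) = (Q + x)/(3 + Q))
z(P) = 24*P
(983 + z(m(-2/6 + 2/6, 2)))² = (983 + 24*((2 + (-2/6 + 2/6))/(3 + 2)))² = (983 + 24*((2 + (-2*⅙ + 2*(⅙)))/5))² = (983 + 24*((2 + (-⅓ + ⅓))/5))² = (983 + 24*((2 + 0)/5))² = (983 + 24*((⅕)*2))² = (983 + 24*(⅖))² = (983 + 48/5)² = (4963/5)² = 24631369/25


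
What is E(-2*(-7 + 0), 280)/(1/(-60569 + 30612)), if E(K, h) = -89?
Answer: 2666173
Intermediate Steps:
E(-2*(-7 + 0), 280)/(1/(-60569 + 30612)) = -89/(1/(-60569 + 30612)) = -89/(1/(-29957)) = -89/(-1/29957) = -89*(-29957) = 2666173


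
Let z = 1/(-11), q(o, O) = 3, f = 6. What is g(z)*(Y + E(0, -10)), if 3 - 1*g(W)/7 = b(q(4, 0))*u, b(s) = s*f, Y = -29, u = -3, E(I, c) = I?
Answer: -11571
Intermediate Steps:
b(s) = 6*s (b(s) = s*6 = 6*s)
z = -1/11 ≈ -0.090909
g(W) = 399 (g(W) = 21 - 7*6*3*(-3) = 21 - 126*(-3) = 21 - 7*(-54) = 21 + 378 = 399)
g(z)*(Y + E(0, -10)) = 399*(-29 + 0) = 399*(-29) = -11571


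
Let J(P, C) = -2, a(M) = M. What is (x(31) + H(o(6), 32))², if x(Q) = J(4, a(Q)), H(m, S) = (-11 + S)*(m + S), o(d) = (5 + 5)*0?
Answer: 448900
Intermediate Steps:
o(d) = 0 (o(d) = 10*0 = 0)
H(m, S) = (-11 + S)*(S + m)
x(Q) = -2
(x(31) + H(o(6), 32))² = (-2 + (32² - 11*32 - 11*0 + 32*0))² = (-2 + (1024 - 352 + 0 + 0))² = (-2 + 672)² = 670² = 448900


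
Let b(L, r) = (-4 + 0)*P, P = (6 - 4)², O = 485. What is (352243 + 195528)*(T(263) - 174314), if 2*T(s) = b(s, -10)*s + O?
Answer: -193007659621/2 ≈ -9.6504e+10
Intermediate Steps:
P = 4 (P = 2² = 4)
b(L, r) = -16 (b(L, r) = (-4 + 0)*4 = -4*4 = -16)
T(s) = 485/2 - 8*s (T(s) = (-16*s + 485)/2 = (485 - 16*s)/2 = 485/2 - 8*s)
(352243 + 195528)*(T(263) - 174314) = (352243 + 195528)*((485/2 - 8*263) - 174314) = 547771*((485/2 - 2104) - 174314) = 547771*(-3723/2 - 174314) = 547771*(-352351/2) = -193007659621/2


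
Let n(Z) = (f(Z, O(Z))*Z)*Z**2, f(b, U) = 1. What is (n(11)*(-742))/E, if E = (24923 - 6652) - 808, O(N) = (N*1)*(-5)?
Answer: -987602/17463 ≈ -56.554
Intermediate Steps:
O(N) = -5*N (O(N) = N*(-5) = -5*N)
n(Z) = Z**3 (n(Z) = (1*Z)*Z**2 = Z*Z**2 = Z**3)
E = 17463 (E = 18271 - 808 = 17463)
(n(11)*(-742))/E = (11**3*(-742))/17463 = (1331*(-742))*(1/17463) = -987602*1/17463 = -987602/17463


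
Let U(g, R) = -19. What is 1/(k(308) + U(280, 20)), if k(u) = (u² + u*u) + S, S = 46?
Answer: 1/189755 ≈ 5.2700e-6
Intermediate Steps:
k(u) = 46 + 2*u² (k(u) = (u² + u*u) + 46 = (u² + u²) + 46 = 2*u² + 46 = 46 + 2*u²)
1/(k(308) + U(280, 20)) = 1/((46 + 2*308²) - 19) = 1/((46 + 2*94864) - 19) = 1/((46 + 189728) - 19) = 1/(189774 - 19) = 1/189755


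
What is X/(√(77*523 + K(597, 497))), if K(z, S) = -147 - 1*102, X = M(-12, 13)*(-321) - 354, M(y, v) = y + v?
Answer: -675*√40022/40022 ≈ -3.3741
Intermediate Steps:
M(y, v) = v + y
X = -675 (X = (13 - 12)*(-321) - 354 = 1*(-321) - 354 = -321 - 354 = -675)
K(z, S) = -249 (K(z, S) = -147 - 102 = -249)
X/(√(77*523 + K(597, 497))) = -675/√(77*523 - 249) = -675/√(40271 - 249) = -675*√40022/40022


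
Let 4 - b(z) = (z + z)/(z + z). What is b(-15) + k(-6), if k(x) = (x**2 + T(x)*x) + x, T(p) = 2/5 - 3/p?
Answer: 138/5 ≈ 27.600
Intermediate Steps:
T(p) = 2/5 - 3/p (T(p) = 2*(1/5) - 3/p = 2/5 - 3/p)
k(x) = x + x**2 + x*(2/5 - 3/x) (k(x) = (x**2 + (2/5 - 3/x)*x) + x = (x**2 + x*(2/5 - 3/x)) + x = x + x**2 + x*(2/5 - 3/x))
b(z) = 3 (b(z) = 4 - (z + z)/(z + z) = 4 - 2*z/(2*z) = 4 - 2*z*1/(2*z) = 4 - 1*1 = 4 - 1 = 3)
b(-15) + k(-6) = 3 + (-3 + (-6)**2 + (7/5)*(-6)) = 3 + (-3 + 36 - 42/5) = 3 + 123/5 = 138/5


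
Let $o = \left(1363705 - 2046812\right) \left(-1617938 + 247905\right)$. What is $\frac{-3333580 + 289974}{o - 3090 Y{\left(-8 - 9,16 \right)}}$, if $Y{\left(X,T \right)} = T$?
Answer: $- \frac{3043606}{935879083091} \approx -3.2521 \cdot 10^{-6}$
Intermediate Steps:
$o = 935879132531$ ($o = \left(-683107\right) \left(-1370033\right) = 935879132531$)
$\frac{-3333580 + 289974}{o - 3090 Y{\left(-8 - 9,16 \right)}} = \frac{-3333580 + 289974}{935879132531 - 49440} = - \frac{3043606}{935879132531 - 49440} = - \frac{3043606}{935879083091}$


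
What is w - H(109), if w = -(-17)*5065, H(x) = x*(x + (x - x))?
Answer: 74224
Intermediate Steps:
H(x) = x² (H(x) = x*(x + 0) = x*x = x²)
w = 86105 (w = -17*(-5065) = 86105)
w - H(109) = 86105 - 1*109² = 86105 - 1*11881 = 86105 - 11881 = 74224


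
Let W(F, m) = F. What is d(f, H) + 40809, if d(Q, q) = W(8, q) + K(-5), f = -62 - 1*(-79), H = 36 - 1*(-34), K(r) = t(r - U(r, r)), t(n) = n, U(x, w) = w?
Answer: 40817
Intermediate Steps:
K(r) = 0 (K(r) = r - r = 0)
H = 70 (H = 36 + 34 = 70)
f = 17 (f = -62 + 79 = 17)
d(Q, q) = 8 (d(Q, q) = 8 + 0 = 8)
d(f, H) + 40809 = 8 + 40809 = 40817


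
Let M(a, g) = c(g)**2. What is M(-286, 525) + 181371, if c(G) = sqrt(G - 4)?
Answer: 181892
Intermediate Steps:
c(G) = sqrt(-4 + G)
M(a, g) = -4 + g (M(a, g) = (sqrt(-4 + g))**2 = -4 + g)
M(-286, 525) + 181371 = (-4 + 525) + 181371 = 521 + 181371 = 181892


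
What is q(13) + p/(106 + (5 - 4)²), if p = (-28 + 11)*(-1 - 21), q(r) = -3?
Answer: 53/107 ≈ 0.49533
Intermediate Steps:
p = 374 (p = -17*(-22) = 374)
q(13) + p/(106 + (5 - 4)²) = -3 + 374/(106 + (5 - 4)²) = -3 + 374/(106 + 1²) = -3 + 374/(106 + 1) = -3 + 374/107 = 53/107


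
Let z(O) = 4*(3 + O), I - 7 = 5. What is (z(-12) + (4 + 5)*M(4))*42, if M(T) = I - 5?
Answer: 1134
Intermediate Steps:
I = 12 (I = 7 + 5 = 12)
M(T) = 7 (M(T) = 12 - 5 = 7)
z(O) = 12 + 4*O
(z(-12) + (4 + 5)*M(4))*42 = ((12 + 4*(-12)) + (4 + 5)*7)*42 = ((12 - 48) + 9*7)*42 = (-36 + 63)*42 = 27*42 = 1134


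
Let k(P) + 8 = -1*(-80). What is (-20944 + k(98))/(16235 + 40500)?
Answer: -20872/56735 ≈ -0.36789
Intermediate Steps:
k(P) = 72 (k(P) = -8 - 1*(-80) = -8 + 80 = 72)
(-20944 + k(98))/(16235 + 40500) = (-20944 + 72)/(16235 + 40500) = -20872/56735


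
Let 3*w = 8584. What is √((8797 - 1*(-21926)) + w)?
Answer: √302259/3 ≈ 183.26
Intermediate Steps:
w = 8584/3 (w = (⅓)*8584 = 8584/3 ≈ 2861.3)
√((8797 - 1*(-21926)) + w) = √((8797 - 1*(-21926)) + 8584/3) = √((8797 + 21926) + 8584/3) = √(30723 + 8584/3) = √(100753/3) = √302259/3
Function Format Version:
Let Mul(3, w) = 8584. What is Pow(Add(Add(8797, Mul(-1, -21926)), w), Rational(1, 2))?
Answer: Mul(Rational(1, 3), Pow(302259, Rational(1, 2))) ≈ 183.26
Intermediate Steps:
w = Rational(8584, 3) (w = Mul(Rational(1, 3), 8584) = Rational(8584, 3) ≈ 2861.3)
Pow(Add(Add(8797, Mul(-1, -21926)), w), Rational(1, 2)) = Pow(Add(Add(8797, Mul(-1, -21926)), Rational(8584, 3)), Rational(1, 2)) = Pow(Add(Add(8797, 21926), Rational(8584, 3)), Rational(1, 2)) = Pow(Add(30723, Rational(8584, 3)), Rational(1, 2)) = Pow(Rational(100753, 3), Rational(1, 2)) = Mul(Rational(1, 3), Pow(302259, Rational(1, 2)))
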